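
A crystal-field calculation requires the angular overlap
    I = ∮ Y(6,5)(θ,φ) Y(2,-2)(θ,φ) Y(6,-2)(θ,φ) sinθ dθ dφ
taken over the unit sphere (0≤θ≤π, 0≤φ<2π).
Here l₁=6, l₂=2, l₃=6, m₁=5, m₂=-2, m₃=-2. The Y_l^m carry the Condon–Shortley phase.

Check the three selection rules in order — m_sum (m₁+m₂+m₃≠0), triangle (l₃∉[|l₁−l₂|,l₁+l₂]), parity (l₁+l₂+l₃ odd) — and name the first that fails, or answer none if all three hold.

azimuthal sum: 5 − 2 − 2 = 1  ✗
4 ≤ 6 ≤ 8 (triangle on l)
L = 6 + 2 + 6 = 14 (even)

m_sum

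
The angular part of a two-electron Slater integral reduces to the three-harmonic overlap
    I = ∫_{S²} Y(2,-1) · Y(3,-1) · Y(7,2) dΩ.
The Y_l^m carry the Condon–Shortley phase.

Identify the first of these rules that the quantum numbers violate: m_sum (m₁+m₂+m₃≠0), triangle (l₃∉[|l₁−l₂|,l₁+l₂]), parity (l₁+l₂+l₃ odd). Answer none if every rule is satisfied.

azimuthal sum: -1 − 1 + 2 = 0  ✓
1 ≤ 7 ≤ 5 (triangle on l)  ✗
L = 2 + 3 + 7 = 12 (even)

triangle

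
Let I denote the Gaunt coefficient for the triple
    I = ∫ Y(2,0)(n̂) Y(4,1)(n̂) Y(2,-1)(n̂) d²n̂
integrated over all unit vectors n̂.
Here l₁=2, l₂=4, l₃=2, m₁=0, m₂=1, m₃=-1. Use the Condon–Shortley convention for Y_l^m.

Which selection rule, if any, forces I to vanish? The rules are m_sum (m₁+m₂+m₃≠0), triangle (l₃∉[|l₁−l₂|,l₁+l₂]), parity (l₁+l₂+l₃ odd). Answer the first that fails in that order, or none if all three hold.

m₁+m₂+m₃ = 0 + 1 − 1 = 0  ✓
triangle: |2−4|=2 ≤ l₃=2 ≤ 2+4=6  ✓
parity: l₁+l₂+l₃ = 8 is even  ✓

none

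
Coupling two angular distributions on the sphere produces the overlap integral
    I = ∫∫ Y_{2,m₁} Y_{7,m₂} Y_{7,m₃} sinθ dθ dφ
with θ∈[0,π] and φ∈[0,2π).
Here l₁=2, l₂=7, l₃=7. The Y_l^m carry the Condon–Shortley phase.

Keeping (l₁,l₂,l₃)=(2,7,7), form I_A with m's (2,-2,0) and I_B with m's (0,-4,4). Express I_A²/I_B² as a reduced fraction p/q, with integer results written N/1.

Shared (l₁,l₂,l₃)=(2,7,7): N and (l;000)² cancel in I_A²/I_B².
A: Δ = 2!·2!·12!/17! = 1/185640; Racah Σ t=0..0: t=0:+1/2419200 = 1/2419200; ⇒ 3j(2 7 7; 2 -2 0)² = 27/1105, sgn -1
B: Δ = 2!·2!·12!/17! = 1/185640; Racah Σ t=0..2: t=0:+1/8709120 t=1:−1/7257600 t=2:+1/159667200 = -1/59875200; ⇒ 3j(2 7 7; 0 -4 4)² = 8/23205, sgn +1
I_A²/I_B² = (27/1105)/(8/23205) = 567/8

567/8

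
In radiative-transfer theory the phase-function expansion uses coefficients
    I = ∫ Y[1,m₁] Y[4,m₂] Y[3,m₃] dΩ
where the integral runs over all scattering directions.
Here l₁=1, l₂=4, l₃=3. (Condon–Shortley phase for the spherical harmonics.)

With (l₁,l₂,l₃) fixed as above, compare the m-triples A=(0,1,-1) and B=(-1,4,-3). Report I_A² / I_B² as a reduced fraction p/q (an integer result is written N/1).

Shared (l₁,l₂,l₃)=(1,4,3): N and (l;000)² cancel in I_A²/I_B².
A: Δ = 2!·0!·6!/9! = 1/252; Racah Σ t=1..1: t=1:−1/48 = -1/48; ⇒ 3j(1 4 3; 0 1 -1)² = 5/84, sgn -1
B: Δ = 2!·0!·6!/9! = 1/252; Racah Σ t=2..2: t=2:+1/1440 = 1/1440; ⇒ 3j(1 4 3; -1 4 -3)² = 1/9, sgn +1
I_A²/I_B² = (5/84)/(1/9) = 15/28

15/28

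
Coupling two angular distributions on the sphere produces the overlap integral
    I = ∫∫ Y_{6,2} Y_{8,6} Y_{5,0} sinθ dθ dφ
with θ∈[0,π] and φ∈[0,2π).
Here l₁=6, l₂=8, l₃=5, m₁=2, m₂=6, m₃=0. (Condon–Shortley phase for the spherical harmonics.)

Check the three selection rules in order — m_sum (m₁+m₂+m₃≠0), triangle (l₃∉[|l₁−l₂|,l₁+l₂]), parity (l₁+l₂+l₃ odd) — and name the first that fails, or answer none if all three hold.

azimuthal sum: 2 + 6 + 0 = 8  ✗
2 ≤ 5 ≤ 14 (triangle on l)
L = 6 + 8 + 5 = 19 (odd)

m_sum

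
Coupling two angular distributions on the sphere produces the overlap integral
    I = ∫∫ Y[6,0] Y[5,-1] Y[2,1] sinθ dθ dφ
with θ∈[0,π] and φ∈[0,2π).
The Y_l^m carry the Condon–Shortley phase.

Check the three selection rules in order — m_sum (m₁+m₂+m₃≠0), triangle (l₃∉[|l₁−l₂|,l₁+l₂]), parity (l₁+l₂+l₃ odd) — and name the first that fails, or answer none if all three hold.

m₁+m₂+m₃ = 0 − 1 + 1 = 0  ✓
triangle: |6−5|=1 ≤ l₃=2 ≤ 6+5=11  ✓
parity: l₁+l₂+l₃ = 13 is odd  ✗

parity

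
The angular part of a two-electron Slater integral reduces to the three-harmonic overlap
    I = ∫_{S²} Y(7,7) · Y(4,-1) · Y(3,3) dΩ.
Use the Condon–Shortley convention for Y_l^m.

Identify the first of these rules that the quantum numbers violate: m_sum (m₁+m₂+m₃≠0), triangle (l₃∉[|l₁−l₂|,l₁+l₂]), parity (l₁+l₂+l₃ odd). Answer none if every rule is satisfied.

m_sum

Σmᵢ = 9  ✗
l₃∈[|l₁−l₂|,l₁+l₂]=[3,11], have l₃=3
Σlᵢ = 14 ⇒ even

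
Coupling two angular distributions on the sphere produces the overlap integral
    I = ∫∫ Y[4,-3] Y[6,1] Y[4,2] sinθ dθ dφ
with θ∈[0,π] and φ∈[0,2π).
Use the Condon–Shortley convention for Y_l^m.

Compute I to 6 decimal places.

0.160153

Checks pass: Σm=0; 14 even; l₃=4∈[2,10].
(2·4+1)(2·6+1)(2·4+1) = 1053
Δ: 6! 2! 6! / 15! → 1/1261260
sum: t=2:+1/4608 t=3:−1/1296 t=4:+1/4608 = -7/20736
3j²(4 6 4; 0 0 0) = Δ·Π!·Σ² = 20/1287  (sign -1)
sum: t=5:−1/11520 t=6:+1/86400 = -13/172800
3j²(4 6 4; -3 1 2) = Δ·Π!·Σ² = 13/660  (sign -1)
combine: 4πI² = 1053·20/1287·13/660 = 39/121
take √, sign +1: I = 0.16015286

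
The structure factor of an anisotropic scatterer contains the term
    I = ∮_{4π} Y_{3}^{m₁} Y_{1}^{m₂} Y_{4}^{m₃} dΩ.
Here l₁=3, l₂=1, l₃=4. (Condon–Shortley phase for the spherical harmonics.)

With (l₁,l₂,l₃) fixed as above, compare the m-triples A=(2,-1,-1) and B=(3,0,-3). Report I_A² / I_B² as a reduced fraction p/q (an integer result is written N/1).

3/7

l's match ⇒ only the (l;m) 3-j factors differ between A and B.
A: triangle coeff Δ(3,1,4) = 1/252; Σ_t [0,0]: t=0:+1/240 = 1/240; (3j)²=1/84 [(3 1 4; 2 -1 -1)], sign=-1
B: triangle coeff Δ(3,1,4) = 1/252; Σ_t [0,0]: t=0:+1/720 = 1/720; (3j)²=1/36 [(3 1 4; 3 0 -3)], sign=-1
I_A²/I_B² = (1/84)/(1/36) = 3/7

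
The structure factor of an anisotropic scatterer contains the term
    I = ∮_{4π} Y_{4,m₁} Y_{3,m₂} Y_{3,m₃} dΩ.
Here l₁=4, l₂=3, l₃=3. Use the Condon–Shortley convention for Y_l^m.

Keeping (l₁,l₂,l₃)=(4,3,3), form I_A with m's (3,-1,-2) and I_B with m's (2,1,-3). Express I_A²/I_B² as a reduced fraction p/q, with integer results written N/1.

l's match ⇒ only the (l;m) 3-j factors differ between A and B.
A: triangle coeff Δ(4,3,3) = 1/34650; Σ_t [0,1]: t=0:+1/288 t=1:−1/144 = -1/288; (3j)²=1/99 [(4 3 3; 3 -1 -2)], sign=+1
B: triangle coeff Δ(4,3,3) = 1/34650; Σ_t [2,2]: t=2:+1/192 = 1/192; (3j)²=3/77 [(4 3 3; 2 1 -3)], sign=+1
I_A²/I_B² = (1/99)/(3/77) = 7/27

7/27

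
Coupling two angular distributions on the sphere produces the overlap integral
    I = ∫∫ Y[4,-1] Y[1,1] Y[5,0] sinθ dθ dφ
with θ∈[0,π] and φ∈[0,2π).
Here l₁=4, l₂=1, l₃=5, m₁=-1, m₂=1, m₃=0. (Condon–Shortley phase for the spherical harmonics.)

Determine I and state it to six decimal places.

0.155288

m-sum 0 ✓  L=10 even ✓  3≤5≤5 ✓
Π(2lᵢ+1) = 9×3×11 = 297
triangle coeff Δ(4,1,5) = 1/495
Σ_t [0,0]: t=0:+1/576 = 1/576
(3j)²=5/99 [(4 1 5; 0 0 0)], sign=-1
Σ_t [0,0]: t=0:+1/1440 = 1/1440
(3j)²=2/99 [(4 1 5; -1 1 0)], sign=-1
⇒ 4πI² = 10/33
I = (+1)√(10/33/(4π)) = 0.15528807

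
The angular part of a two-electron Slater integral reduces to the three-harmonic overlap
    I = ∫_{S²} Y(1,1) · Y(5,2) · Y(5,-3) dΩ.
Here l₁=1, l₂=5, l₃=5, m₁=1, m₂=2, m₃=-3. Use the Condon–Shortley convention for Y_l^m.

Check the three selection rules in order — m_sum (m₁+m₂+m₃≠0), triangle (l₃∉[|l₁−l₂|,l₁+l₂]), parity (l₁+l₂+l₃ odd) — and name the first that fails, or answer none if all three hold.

m₁+m₂+m₃ = 1 + 2 − 3 = 0  ✓
triangle: |1−5|=4 ≤ l₃=5 ≤ 1+5=6  ✓
parity: l₁+l₂+l₃ = 11 is odd  ✗

parity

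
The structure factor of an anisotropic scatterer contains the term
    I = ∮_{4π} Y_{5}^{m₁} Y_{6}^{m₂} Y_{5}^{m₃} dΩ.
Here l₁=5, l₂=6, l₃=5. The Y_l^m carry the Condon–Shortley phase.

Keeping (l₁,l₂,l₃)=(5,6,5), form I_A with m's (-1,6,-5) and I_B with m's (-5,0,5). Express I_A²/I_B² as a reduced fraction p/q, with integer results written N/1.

Shared (l₁,l₂,l₃)=(5,6,5): N and (l;000)² cancel in I_A²/I_B².
A: Δ = 6!·4!·6!/17! = 1/28588560; Racah Σ t=6..6: t=6:+1/12441600 = 1/12441600; ⇒ 3j(5 6 5; -1 6 -5)² = 3/442, sgn +1
B: Δ = 6!·4!·6!/17! = 1/28588560; Racah Σ t=6..6: t=6:+1/12441600 = 1/12441600; ⇒ 3j(5 6 5; -5 0 5)² = 15/9724, sgn +1
I_A²/I_B² = (3/442)/(15/9724) = 22/5

22/5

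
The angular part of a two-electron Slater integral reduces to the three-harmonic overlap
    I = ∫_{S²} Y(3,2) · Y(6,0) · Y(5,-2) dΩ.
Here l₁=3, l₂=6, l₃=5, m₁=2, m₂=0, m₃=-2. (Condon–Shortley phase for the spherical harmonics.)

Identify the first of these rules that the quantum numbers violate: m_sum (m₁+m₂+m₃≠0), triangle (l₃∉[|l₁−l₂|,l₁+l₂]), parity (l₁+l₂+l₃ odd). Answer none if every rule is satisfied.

none

Σmᵢ = 0  ✓
l₃∈[|l₁−l₂|,l₁+l₂]=[3,9], have l₃=5  ✓
Σlᵢ = 14 ⇒ even  ✓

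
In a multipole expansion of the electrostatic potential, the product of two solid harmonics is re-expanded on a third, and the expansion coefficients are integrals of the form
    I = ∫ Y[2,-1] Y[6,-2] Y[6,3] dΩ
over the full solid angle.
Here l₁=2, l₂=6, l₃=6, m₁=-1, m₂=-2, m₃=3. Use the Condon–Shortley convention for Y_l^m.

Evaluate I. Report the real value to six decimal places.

m-sum 0 ✓  L=14 even ✓  4≤6≤8 ✓
Π(2lᵢ+1) = 5×13×13 = 845
triangle coeff Δ(2,6,6) = 1/90090
Σ_t [0,2]: t=0:+1/69120 t=1:−1/14400 t=2:+1/69120 = -7/172800
(3j)²=14/715 [(2 6 6; 0 0 0)], sign=-1
Σ_t [1,2]: t=1:−1/60480 t=2:+1/161280 = -1/96768
(3j)²=15/1001 [(2 6 6; -1 -2 3)], sign=+1
⇒ 4πI² = 30/121
I = (-1)√(30/121/(4π)) = -0.14046335

-0.140463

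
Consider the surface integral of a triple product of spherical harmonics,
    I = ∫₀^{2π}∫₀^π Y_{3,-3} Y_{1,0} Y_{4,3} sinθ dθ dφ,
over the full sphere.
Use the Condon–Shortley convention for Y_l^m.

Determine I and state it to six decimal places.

Rules hold: Σm=0, L=8 even, 2≤4≤4.
N = 7·3·9 = 189
Δ = 0!·6!·2!/9! = 1/252
Racah Σ t=0..0: t=0:+1/36 = 1/36
⇒ 3j(3 1 4; 0 0 0)² = 4/63, sgn +1
Racah Σ t=0..0: t=0:+1/720 = 1/720
⇒ 3j(3 1 4; -3 0 3)² = 1/36, sgn -1
4πI² = N·(3j₀)²·(3jₘ)² = 1/3
I = -1·√(0.333333/4π) = -0.16286750

-0.162868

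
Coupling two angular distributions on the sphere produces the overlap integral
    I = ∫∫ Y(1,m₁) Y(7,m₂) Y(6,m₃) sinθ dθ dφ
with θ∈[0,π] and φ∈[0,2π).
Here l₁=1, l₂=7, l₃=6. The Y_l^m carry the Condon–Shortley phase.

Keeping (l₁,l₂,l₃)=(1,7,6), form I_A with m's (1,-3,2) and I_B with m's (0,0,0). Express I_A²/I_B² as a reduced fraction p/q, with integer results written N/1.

45/49

Shared (l₁,l₂,l₃)=(1,7,6): N and (l;000)² cancel in I_A²/I_B².
A: Δ = 2!·0!·12!/15! = 1/1365; Racah Σ t=0..0: t=0:+1/1935360 = 1/1935360; ⇒ 3j(1 7 6; 1 -3 2)² = 3/91, sgn +1
B: Δ = 2!·0!·12!/15! = 1/1365; Racah Σ t=1..1: t=1:−1/518400 = -1/518400; ⇒ 3j(1 7 6; 0 0 0)² = 7/195, sgn -1
I_A²/I_B² = (3/91)/(7/195) = 45/49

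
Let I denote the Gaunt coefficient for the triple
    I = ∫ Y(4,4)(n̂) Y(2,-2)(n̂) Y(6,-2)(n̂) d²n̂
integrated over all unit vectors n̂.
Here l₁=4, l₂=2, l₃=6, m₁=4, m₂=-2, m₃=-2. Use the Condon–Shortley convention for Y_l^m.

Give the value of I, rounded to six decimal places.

Rules hold: Σm=0, L=12 even, 2≤6≤6.
N = 9·5·13 = 585
Δ = 0!·8!·4!/13! = 1/6435
Racah Σ t=0..0: t=0:+1/2304 = 1/2304
⇒ 3j(4 2 6; 0 0 0)² = 5/143, sgn +1
Racah Σ t=0..0: t=0:+1/967680 = 1/967680
⇒ 3j(4 2 6; 4 -2 -2)² = 1/6435, sgn +1
4πI² = N·(3j₀)²·(3jₘ)² = 5/1573
I = +1·√(0.00317864/4π) = 0.01590434

0.015904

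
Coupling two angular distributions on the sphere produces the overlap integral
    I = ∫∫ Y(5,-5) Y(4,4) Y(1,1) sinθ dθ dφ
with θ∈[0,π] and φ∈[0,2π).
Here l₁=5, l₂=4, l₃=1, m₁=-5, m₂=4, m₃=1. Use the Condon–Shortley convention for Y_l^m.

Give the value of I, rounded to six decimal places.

-0.329416

m-sum 0 ✓  L=10 even ✓  1≤1≤9 ✓
Π(2lᵢ+1) = 11×9×3 = 297
triangle coeff Δ(5,4,1) = 1/495
Σ_t [4,4]: t=4:+1/576 = 1/576
(3j)²=5/99 [(5 4 1; 0 0 0)], sign=-1
Σ_t [8,8]: t=8:+1/80640 = 1/80640
(3j)²=1/11 [(5 4 1; -5 4 1)], sign=+1
⇒ 4πI² = 15/11
I = (-1)√(15/11/(4π)) = -0.32941575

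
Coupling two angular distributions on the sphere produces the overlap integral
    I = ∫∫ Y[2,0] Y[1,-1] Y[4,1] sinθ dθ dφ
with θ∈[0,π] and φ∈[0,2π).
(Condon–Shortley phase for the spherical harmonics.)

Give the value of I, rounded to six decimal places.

|2−1|≤4≤2+1 violated ⇒ I = 0

0.000000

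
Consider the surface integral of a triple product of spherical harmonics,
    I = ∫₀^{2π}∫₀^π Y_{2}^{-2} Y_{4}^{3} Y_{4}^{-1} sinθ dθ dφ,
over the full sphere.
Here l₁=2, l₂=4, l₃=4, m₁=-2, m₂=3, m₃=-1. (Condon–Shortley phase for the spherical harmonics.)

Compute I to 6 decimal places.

0.159270

Rules hold: Σm=0, L=10 even, 2≤4≤6.
N = 5·9·9 = 405
Δ = 2!·2!·6!/11! = 1/13860
Racah Σ t=0..2: t=0:+1/192 t=1:−1/36 t=2:+1/192 = -5/288
⇒ 3j(2 4 4; 0 0 0)² = 20/693, sgn -1
Racah Σ t=2..2: t=2:+1/480 = 1/480
⇒ 3j(2 4 4; -2 3 -1)² = 3/110, sgn -1
4πI² = N·(3j₀)²·(3jₘ)² = 270/847
I = +1·√(0.318772/4π) = 0.15927046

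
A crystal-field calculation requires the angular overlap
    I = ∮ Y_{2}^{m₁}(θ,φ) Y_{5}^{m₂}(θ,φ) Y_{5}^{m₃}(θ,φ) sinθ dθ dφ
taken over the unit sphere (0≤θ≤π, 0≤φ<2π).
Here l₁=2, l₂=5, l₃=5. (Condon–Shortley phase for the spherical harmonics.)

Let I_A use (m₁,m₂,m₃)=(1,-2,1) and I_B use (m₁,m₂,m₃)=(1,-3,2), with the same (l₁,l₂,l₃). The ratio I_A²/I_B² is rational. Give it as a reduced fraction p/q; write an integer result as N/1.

21/50

Shared (l₁,l₂,l₃)=(2,5,5): N and (l;000)² cancel in I_A²/I_B².
A: Δ = 2!·2!·8!/13! = 1/38610; Racah Σ t=0..1: t=0:+1/1440 t=1:−1/2880 = 1/2880; ⇒ 3j(2 5 5; 1 -2 1)² = 7/715, sgn +1
B: Δ = 2!·2!·8!/13! = 1/38610; Racah Σ t=0..1: t=0:+1/2880 t=1:−1/10080 = 1/4032; ⇒ 3j(2 5 5; 1 -3 2)² = 10/429, sgn -1
I_A²/I_B² = (7/715)/(10/429) = 21/50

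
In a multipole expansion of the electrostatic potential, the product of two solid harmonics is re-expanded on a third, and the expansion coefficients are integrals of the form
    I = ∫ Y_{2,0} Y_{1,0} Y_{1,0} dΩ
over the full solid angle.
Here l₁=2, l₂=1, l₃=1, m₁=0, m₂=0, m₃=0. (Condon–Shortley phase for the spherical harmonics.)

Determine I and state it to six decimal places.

0.252313

m-sum 0 ✓  L=4 even ✓  1≤1≤3 ✓
Π(2lᵢ+1) = 5×3×3 = 45
triangle coeff Δ(2,1,1) = 1/30
Σ_t [1,1]: t=1:−1/1 = -1/1
(3j)²=2/15 [(2 1 1; 0 0 0)], sign=+1
(m-triple is (0,0,0) — same symbol as above.)
⇒ 4πI² = 4/5
I = (+1)√(4/5/(4π)) = 0.25231325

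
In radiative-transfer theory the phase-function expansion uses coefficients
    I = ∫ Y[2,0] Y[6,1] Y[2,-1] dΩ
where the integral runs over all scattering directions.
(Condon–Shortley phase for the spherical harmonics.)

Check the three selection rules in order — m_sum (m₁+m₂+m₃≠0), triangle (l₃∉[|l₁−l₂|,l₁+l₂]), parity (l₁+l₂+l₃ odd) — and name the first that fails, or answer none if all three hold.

triangle

m₁+m₂+m₃ = 0 + 1 − 1 = 0  ✓
triangle: |2−6|=4 ≤ l₃=2 ≤ 2+6=8  ✗
parity: l₁+l₂+l₃ = 10 is even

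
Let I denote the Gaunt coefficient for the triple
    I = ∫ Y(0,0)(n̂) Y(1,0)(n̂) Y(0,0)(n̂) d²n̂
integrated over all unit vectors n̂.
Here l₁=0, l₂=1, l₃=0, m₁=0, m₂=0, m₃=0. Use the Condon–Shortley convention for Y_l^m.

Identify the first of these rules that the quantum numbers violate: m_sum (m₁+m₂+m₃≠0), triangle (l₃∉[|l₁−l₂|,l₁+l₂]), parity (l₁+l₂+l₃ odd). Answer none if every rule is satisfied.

Σmᵢ = 0  ✓
l₃∈[|l₁−l₂|,l₁+l₂]=[1,1], have l₃=0  ✗
Σlᵢ = 1 ⇒ odd

triangle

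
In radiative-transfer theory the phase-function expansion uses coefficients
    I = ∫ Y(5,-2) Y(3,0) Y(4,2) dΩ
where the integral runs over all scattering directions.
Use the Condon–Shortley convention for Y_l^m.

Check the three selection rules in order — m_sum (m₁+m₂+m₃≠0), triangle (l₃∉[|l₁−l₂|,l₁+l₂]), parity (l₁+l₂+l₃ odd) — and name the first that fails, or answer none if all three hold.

none

m₁+m₂+m₃ = -2 + 0 + 2 = 0  ✓
triangle: |5−3|=2 ≤ l₃=4 ≤ 5+3=8  ✓
parity: l₁+l₂+l₃ = 12 is even  ✓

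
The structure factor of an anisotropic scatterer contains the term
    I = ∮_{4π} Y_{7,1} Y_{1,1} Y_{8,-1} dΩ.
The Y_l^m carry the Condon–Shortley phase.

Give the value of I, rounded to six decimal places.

1 + 1 − 1 = 1 ≠ 0: azimuthal integral kills it; I = 0

0.000000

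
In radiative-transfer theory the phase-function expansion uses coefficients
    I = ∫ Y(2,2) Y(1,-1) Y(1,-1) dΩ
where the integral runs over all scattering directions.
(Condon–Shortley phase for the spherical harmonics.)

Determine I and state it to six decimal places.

m-sum 0 ✓  L=4 even ✓  1≤1≤3 ✓
Π(2lᵢ+1) = 5×3×3 = 45
triangle coeff Δ(2,1,1) = 1/30
Σ_t [1,1]: t=1:−1/1 = -1/1
(3j)²=2/15 [(2 1 1; 0 0 0)], sign=+1
Σ_t [0,0]: t=0:+1/4 = 1/4
(3j)²=1/5 [(2 1 1; 2 -1 -1)], sign=+1
⇒ 4πI² = 6/5
I = (+1)√(6/5/(4π)) = 0.30901936

0.309019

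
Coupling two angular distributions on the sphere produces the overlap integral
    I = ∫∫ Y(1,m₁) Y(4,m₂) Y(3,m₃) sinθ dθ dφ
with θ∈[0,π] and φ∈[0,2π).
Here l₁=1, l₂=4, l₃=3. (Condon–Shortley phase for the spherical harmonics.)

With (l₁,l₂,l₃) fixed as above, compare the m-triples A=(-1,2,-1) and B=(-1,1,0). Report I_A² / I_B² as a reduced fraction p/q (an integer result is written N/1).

3/2

Shared (l₁,l₂,l₃)=(1,4,3): N and (l;000)² cancel in I_A²/I_B².
A: Δ = 2!·0!·6!/9! = 1/252; Racah Σ t=2..2: t=2:+1/96 = 1/96; ⇒ 3j(1 4 3; -1 2 -1)² = 5/84, sgn +1
B: Δ = 2!·0!·6!/9! = 1/252; Racah Σ t=2..2: t=2:+1/72 = 1/72; ⇒ 3j(1 4 3; -1 1 0)² = 5/126, sgn -1
I_A²/I_B² = (5/84)/(5/126) = 3/2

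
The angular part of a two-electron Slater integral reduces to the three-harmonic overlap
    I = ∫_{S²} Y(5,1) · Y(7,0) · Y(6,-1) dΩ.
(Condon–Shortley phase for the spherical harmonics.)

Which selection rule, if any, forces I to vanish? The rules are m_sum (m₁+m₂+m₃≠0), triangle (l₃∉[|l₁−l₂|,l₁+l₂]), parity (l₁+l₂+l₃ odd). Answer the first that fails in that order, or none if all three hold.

m₁+m₂+m₃ = 1 + 0 − 1 = 0  ✓
triangle: |5−7|=2 ≤ l₃=6 ≤ 5+7=12  ✓
parity: l₁+l₂+l₃ = 18 is even  ✓

none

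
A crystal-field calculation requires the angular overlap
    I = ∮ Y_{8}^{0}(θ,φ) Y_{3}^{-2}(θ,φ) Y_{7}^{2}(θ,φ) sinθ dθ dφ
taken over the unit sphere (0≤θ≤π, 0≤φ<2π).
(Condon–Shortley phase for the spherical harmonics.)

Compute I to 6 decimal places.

Rules hold: Σm=0, L=18 even, 5≤7≤11.
N = 17·7·15 = 1785
Δ = 4!·12!·2!/19! = 1/5290740
Racah Σ t=1..3: t=1:−1/7257600 t=2:+1/2073600 t=3:−1/7257600 = 1/4838400
⇒ 3j(8 3 7; 0 0 0)² = 252/20995, sgn -1
Racah Σ t=0..1: t=0:+1/23224320 t=1:−1/7257600 = -11/116121600
⇒ 3j(8 3 7; 0 -2 2)² = 121/8398, sgn +1
4πI² = N·(3j₀)²·(3jₘ)² = 320166/1037153
I = -1·√(0.308697/4π) = -0.15673329

-0.156733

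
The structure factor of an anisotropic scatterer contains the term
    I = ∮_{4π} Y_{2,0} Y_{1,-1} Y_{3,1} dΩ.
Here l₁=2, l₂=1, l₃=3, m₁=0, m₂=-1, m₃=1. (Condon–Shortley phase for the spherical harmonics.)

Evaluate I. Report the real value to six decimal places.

-0.202301

Checks pass: Σm=0; 6 even; l₃=3∈[1,3].
(2·2+1)(2·1+1)(2·3+1) = 105
Δ: 0! 4! 2! / 7! → 1/105
sum: t=0:+1/4 = 1/4
3j²(2 1 3; 0 0 0) = Δ·Π!·Σ² = 3/35  (sign -1)
sum: t=0:+1/8 = 1/8
3j²(2 1 3; 0 -1 1) = Δ·Π!·Σ² = 2/35  (sign +1)
combine: 4πI² = 105·3/35·2/35 = 18/35
take √, sign -1: I = -0.20230066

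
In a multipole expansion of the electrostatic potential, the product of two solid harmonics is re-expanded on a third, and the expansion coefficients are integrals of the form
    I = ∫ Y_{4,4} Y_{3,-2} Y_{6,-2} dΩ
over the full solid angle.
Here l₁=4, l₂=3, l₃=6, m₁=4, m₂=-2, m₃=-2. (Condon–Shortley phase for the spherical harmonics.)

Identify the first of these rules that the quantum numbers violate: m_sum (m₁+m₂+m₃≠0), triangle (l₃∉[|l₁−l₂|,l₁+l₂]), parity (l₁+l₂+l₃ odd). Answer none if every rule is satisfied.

azimuthal sum: 4 − 2 − 2 = 0  ✓
1 ≤ 6 ≤ 7 (triangle on l)  ✓
L = 4 + 3 + 6 = 13 (odd)  ✗

parity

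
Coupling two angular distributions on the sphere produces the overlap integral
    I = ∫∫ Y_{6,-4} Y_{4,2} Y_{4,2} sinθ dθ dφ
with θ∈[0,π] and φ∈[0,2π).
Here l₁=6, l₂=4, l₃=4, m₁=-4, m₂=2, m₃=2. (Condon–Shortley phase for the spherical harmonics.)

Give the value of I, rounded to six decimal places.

Rules hold: Σm=0, L=14 even, 2≤4≤10.
N = 13·9·9 = 1053
Δ = 6!·6!·2!/15! = 1/1261260
Racah Σ t=2..4: t=2:+1/4608 t=3:−1/1296 t=4:+1/4608 = -7/20736
⇒ 3j(6 4 4; 0 0 0)² = 20/1287, sgn -1
Racah Σ t=4..6: t=4:+1/69120 t=5:−1/14400 t=6:+1/69120 = -7/172800
⇒ 3j(6 4 4; -4 2 2)² = 14/715, sgn -1
4πI² = N·(3j₀)²·(3jₘ)² = 504/1573
I = +1·√(0.320407/4π) = 0.15967833

0.159678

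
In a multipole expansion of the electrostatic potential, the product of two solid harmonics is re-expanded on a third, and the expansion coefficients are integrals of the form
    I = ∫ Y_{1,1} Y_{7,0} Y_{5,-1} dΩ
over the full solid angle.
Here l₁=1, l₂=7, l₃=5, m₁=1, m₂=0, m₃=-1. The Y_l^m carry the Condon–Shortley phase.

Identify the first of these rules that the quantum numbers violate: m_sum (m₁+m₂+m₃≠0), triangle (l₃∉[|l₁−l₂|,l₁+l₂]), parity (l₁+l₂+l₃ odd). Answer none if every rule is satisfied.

triangle

azimuthal sum: 1 + 0 − 1 = 0  ✓
6 ≤ 5 ≤ 8 (triangle on l)  ✗
L = 1 + 7 + 5 = 13 (odd)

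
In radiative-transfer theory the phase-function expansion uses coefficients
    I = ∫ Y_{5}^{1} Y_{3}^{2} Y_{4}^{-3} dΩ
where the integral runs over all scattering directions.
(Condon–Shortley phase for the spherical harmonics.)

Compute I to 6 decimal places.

m-sum 0 ✓  L=12 even ✓  2≤4≤8 ✓
Π(2lᵢ+1) = 11×7×9 = 693
triangle coeff Δ(5,3,4) = 1/180180
Σ_t [1,3]: t=1:−1/576 t=2:+1/144 t=3:−1/576 = 1/288
(3j)²=20/1001 [(5 3 4; 0 0 0)], sign=+1
Σ_t [3,4]: t=3:−1/1440 t=4:+1/17280 = -11/17280
(3j)²=11/468 [(5 3 4; 1 2 -3)], sign=+1
⇒ 4πI² = 55/169
I = (+1)√(55/169/(4π)) = 0.16092854

0.160929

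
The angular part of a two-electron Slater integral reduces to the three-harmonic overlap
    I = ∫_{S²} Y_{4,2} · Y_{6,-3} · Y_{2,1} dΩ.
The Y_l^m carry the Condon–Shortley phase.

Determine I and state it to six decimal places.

m-sum 0 ✓  L=12 even ✓  2≤2≤10 ✓
Π(2lᵢ+1) = 9×13×5 = 585
triangle coeff Δ(4,6,2) = 1/6435
Σ_t [4,4]: t=4:+1/2304 = 1/2304
(3j)²=5/143 [(4 6 2; 0 0 0)], sign=+1
Σ_t [2,2]: t=2:+1/8640 = 1/8640
(3j)²=28/715 [(4 6 2; 2 -3 1)], sign=-1
⇒ 4πI² = 1260/1573
I = (-1)√(1260/1573/(4π)) = -0.25247360

-0.252474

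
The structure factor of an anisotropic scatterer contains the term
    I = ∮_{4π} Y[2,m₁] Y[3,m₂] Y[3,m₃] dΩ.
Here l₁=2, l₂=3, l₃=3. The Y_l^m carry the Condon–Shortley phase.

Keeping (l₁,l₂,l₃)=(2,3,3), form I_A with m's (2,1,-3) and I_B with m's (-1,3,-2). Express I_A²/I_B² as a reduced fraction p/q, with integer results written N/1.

2/5

l's match ⇒ only the (l;m) 3-j factors differ between A and B.
A: triangle coeff Δ(2,3,3) = 1/3780; Σ_t [0,0]: t=0:+1/96 = 1/96; (3j)²=1/42 [(2 3 3; 2 1 -3)], sign=+1
B: triangle coeff Δ(2,3,3) = 1/3780; Σ_t [2,2]: t=2:+1/48 = 1/48; (3j)²=5/84 [(2 3 3; -1 3 -2)], sign=-1
I_A²/I_B² = (1/42)/(5/84) = 2/5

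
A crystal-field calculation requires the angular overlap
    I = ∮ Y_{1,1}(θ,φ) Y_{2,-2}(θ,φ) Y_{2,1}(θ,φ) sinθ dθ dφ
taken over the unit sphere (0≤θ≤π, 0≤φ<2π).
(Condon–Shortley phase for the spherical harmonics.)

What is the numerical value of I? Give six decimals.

Σlᵢ=5 odd — θ-integrand is odd under cosθ→−cosθ; I=0

0.000000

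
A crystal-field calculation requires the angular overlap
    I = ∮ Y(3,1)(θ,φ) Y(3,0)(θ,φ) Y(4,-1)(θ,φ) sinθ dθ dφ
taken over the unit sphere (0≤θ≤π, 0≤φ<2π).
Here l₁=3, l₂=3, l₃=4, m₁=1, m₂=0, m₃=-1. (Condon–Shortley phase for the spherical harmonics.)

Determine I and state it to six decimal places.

Checks pass: Σm=0; 10 even; l₃=4∈[0,6].
(2·3+1)(2·3+1)(2·4+1) = 441
Δ: 2! 4! 4! / 11! → 1/34650
sum: t=0:+1/72 t=1:−1/16 t=2:+1/72 = -5/144
3j²(3 3 4; 0 0 0) = Δ·Π!·Σ² = 2/77  (sign -1)
sum: t=0:+1/48 t=1:−1/24 t=2:+1/288 = -5/288
3j²(3 3 4; 1 0 -1) = Δ·Π!·Σ² = 5/462  (sign +1)
combine: 4πI² = 441·2/77·5/462 = 15/121
take √, sign -1: I = -0.09932258

-0.099323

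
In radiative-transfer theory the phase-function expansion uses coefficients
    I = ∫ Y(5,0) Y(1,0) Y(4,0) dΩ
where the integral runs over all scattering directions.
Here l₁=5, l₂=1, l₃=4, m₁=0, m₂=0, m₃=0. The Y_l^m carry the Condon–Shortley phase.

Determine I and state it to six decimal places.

0.245532

Rules hold: Σm=0, L=10 even, 4≤4≤6.
N = 11·3·9 = 297
Δ = 2!·8!·0!/11! = 1/495
Racah Σ t=1..1: t=1:−1/576 = -1/576
⇒ 3j(5 1 4; 0 0 0)² = 5/99, sgn -1
(m-triple is (0,0,0) — same symbol as above.)
4πI² = N·(3j₀)²·(3jₘ)² = 25/33
I = +1·√(0.757576/4π) = 0.24553200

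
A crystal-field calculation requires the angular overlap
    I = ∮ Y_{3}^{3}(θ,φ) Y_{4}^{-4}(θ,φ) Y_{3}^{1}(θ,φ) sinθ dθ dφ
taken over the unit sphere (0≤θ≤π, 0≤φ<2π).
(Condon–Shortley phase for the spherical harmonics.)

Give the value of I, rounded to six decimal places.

-0.166198

Rules hold: Σm=0, L=10 even, 1≤3≤7.
N = 7·9·7 = 441
Δ = 4!·2!·4!/11! = 1/34650
Racah Σ t=1..3: t=1:−1/72 t=2:+1/16 t=3:−1/72 = 5/144
⇒ 3j(3 4 3; 0 0 0)² = 2/77, sgn -1
Racah Σ t=0..0: t=0:+1/1152 = 1/1152
⇒ 3j(3 4 3; 3 -4 1)² = 1/33, sgn +1
4πI² = N·(3j₀)²·(3jₘ)² = 42/121
I = -1·√(0.347107/4π) = -0.16619847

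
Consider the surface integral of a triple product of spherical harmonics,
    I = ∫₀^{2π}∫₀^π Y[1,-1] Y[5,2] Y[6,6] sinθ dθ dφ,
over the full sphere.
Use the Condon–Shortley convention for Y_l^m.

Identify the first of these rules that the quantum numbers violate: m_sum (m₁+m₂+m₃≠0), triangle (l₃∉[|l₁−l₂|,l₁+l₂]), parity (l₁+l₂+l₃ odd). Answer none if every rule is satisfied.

m₁+m₂+m₃ = -1 + 2 + 6 = 7  ✗
triangle: |1−5|=4 ≤ l₃=6 ≤ 1+5=6
parity: l₁+l₂+l₃ = 12 is even

m_sum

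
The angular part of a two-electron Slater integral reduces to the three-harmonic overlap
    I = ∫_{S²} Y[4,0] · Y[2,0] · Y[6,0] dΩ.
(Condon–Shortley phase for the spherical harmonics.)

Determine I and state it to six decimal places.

0.238565

m-sum 0 ✓  L=12 even ✓  2≤6≤6 ✓
Π(2lᵢ+1) = 9×5×13 = 585
triangle coeff Δ(4,2,6) = 1/6435
Σ_t [0,0]: t=0:+1/2304 = 1/2304
(3j)²=5/143 [(4 2 6; 0 0 0)], sign=+1
(m-triple is (0,0,0) — same symbol as above.)
⇒ 4πI² = 1125/1573
I = (+1)√(1125/1573/(4π)) = 0.23856513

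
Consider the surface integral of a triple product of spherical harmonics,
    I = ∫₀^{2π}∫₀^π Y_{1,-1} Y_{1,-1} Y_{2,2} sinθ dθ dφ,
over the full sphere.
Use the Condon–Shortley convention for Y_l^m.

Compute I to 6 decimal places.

0.309019

m-sum 0 ✓  L=4 even ✓  0≤2≤2 ✓
Π(2lᵢ+1) = 3×3×5 = 45
triangle coeff Δ(1,1,2) = 1/30
Σ_t [0,0]: t=0:+1/1 = 1/1
(3j)²=2/15 [(1 1 2; 0 0 0)], sign=+1
Σ_t [0,0]: t=0:+1/4 = 1/4
(3j)²=1/5 [(1 1 2; -1 -1 2)], sign=+1
⇒ 4πI² = 6/5
I = (+1)√(6/5/(4π)) = 0.30901936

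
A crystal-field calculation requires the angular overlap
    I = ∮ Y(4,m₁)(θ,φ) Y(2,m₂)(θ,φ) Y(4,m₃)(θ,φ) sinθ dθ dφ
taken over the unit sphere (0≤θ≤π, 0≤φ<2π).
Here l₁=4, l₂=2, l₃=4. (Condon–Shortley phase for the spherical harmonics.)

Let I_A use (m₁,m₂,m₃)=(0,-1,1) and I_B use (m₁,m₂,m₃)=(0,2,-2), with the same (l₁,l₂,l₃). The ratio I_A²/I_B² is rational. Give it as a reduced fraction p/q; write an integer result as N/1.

1/18

l's match ⇒ only the (l;m) 3-j factors differ between A and B.
A: triangle coeff Δ(4,2,4) = 1/13860; Σ_t [0,1]: t=0:+1/96 t=1:−1/72 = -1/288; (3j)²=1/462 [(4 2 4; 0 -1 1)], sign=+1
B: triangle coeff Δ(4,2,4) = 1/13860; Σ_t [2,2]: t=2:+1/192 = 1/192; (3j)²=3/77 [(4 2 4; 0 2 -2)], sign=+1
I_A²/I_B² = (1/462)/(3/77) = 1/18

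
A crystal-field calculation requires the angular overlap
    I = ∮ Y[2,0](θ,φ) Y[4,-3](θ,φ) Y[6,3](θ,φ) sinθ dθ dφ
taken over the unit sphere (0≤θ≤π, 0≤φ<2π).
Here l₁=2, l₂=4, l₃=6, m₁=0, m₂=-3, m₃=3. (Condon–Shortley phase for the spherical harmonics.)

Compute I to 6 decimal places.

-0.165283

Checks pass: Σm=0; 12 even; l₃=6∈[2,6].
(2·2+1)(2·4+1)(2·6+1) = 585
Δ: 0! 4! 8! / 13! → 1/6435
sum: t=0:+1/2304 = 1/2304
3j²(2 4 6; 0 0 0) = Δ·Π!·Σ² = 5/143  (sign +1)
sum: t=0:+1/20160 = 1/20160
3j²(2 4 6; 0 -3 3) = Δ·Π!·Σ² = 12/715  (sign -1)
combine: 4πI² = 585·5/143·12/715 = 540/1573
take √, sign -1: I = -0.16528277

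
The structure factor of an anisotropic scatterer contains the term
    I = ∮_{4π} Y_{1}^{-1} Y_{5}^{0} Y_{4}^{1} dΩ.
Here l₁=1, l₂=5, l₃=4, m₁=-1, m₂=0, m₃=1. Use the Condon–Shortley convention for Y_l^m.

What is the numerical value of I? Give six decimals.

0.155288

m-sum 0 ✓  L=10 even ✓  4≤4≤6 ✓
Π(2lᵢ+1) = 3×11×9 = 297
triangle coeff Δ(1,5,4) = 1/495
Σ_t [1,1]: t=1:−1/576 = -1/576
(3j)²=5/99 [(1 5 4; 0 0 0)], sign=-1
Σ_t [2,2]: t=2:+1/1440 = 1/1440
(3j)²=2/99 [(1 5 4; -1 0 1)], sign=-1
⇒ 4πI² = 10/33
I = (+1)√(10/33/(4π)) = 0.15528807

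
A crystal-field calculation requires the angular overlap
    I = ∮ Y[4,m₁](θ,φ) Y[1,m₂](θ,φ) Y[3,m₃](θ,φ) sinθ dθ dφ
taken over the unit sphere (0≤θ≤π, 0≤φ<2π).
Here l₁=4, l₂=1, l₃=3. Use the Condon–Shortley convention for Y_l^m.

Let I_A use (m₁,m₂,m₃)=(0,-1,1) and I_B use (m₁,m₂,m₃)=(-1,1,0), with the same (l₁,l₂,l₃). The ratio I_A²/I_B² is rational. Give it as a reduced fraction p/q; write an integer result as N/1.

3/5

Same 4,1,3: normalisation and zero-m 3j drop out of the ratio.
A: Δ: 2! 6! 0! / 9! → 1/252; sum: t=0:+1/96 = 1/96; 3j²(4 1 3; 0 -1 1) = Δ·Π!·Σ² = 1/42  (sign +1)
B: Δ: 2! 6! 0! / 9! → 1/252; sum: t=2:+1/72 = 1/72; 3j²(4 1 3; -1 1 0) = Δ·Π!·Σ² = 5/126  (sign -1)
I_A²/I_B² = (1/42)/(5/126) = 3/5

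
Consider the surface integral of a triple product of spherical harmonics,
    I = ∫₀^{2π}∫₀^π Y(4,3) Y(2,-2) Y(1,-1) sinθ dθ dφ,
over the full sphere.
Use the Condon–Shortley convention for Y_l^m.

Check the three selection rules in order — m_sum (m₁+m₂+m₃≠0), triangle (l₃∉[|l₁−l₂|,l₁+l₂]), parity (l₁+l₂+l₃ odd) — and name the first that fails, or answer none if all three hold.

triangle

Σmᵢ = 0  ✓
l₃∈[|l₁−l₂|,l₁+l₂]=[2,6], have l₃=1  ✗
Σlᵢ = 7 ⇒ odd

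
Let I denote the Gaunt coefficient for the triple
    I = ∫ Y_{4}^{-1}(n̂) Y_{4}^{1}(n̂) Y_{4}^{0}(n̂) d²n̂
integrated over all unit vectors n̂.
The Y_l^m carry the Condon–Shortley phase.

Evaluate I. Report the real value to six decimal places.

-0.068481

m-sum 0 ✓  L=12 even ✓  0≤4≤8 ✓
Π(2lᵢ+1) = 9×9×9 = 729
triangle coeff Δ(4,4,4) = 1/450450
Σ_t [0,4]: t=0:+1/13824 t=1:−1/216 t=2:+1/64 t=3:−1/216 t=4:+1/13824 = 5/768
(3j)²=18/1001 [(4 4 4; 0 0 0)], sign=+1
Σ_t [1,4]: t=1:−1/3456 t=2:+1/144 t=3:−1/96 t=4:+1/864 = -1/384
(3j)²=9/2002 [(4 4 4; -1 1 0)], sign=-1
⇒ 4πI² = 59049/1002001
I = (-1)√(59049/1002001/(4π)) = -0.06848055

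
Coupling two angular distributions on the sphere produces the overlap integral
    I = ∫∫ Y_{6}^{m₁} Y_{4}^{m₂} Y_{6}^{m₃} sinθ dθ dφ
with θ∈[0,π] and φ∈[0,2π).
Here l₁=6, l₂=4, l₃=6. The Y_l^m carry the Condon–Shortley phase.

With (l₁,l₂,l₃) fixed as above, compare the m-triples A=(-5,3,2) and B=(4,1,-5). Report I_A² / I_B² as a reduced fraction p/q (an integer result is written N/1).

343/30

Same 6,4,6: normalisation and zero-m 3j drop out of the ratio.
A: Δ: 4! 8! 4! / 17! → 1/15315300; sum: t=3:−1/5806080 t=4:+1/725760 = 1/829440; 3j²(6 4 6; -5 3 2) = Δ·Π!·Σ² = 49/2652  (sign +1)
B: Δ: 4! 8! 4! / 17! → 1/15315300; sum: t=1:−1/725760 t=2:+1/967680 = -1/2903040; 3j²(6 4 6; 4 1 -5) = Δ·Π!·Σ² = 5/3094  (sign +1)
I_A²/I_B² = (49/2652)/(5/3094) = 343/30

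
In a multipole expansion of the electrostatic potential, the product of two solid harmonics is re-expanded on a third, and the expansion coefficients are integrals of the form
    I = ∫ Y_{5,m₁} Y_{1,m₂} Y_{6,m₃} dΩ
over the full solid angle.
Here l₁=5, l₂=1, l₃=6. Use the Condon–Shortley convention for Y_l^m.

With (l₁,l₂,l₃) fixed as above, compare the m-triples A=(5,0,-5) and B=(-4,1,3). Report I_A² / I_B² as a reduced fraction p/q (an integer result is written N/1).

Same 5,1,6: normalisation and zero-m 3j drop out of the ratio.
A: Δ: 0! 10! 2! / 13! → 1/858; sum: t=0:+1/3628800 = 1/3628800; 3j²(5 1 6; 5 0 -5) = Δ·Π!·Σ² = 1/78  (sign -1)
B: Δ: 0! 10! 2! / 13! → 1/858; sum: t=0:+1/725760 = 1/725760; 3j²(5 1 6; -4 1 3) = Δ·Π!·Σ² = 1/286  (sign -1)
I_A²/I_B² = (1/78)/(1/286) = 11/3

11/3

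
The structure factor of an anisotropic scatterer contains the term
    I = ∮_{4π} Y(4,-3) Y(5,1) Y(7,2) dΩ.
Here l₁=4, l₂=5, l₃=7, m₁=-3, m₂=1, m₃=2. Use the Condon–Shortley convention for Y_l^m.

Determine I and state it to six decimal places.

Rules hold: Σm=0, L=16 even, 1≤7≤9.
N = 9·11·15 = 1485
Δ = 2!·6!·8!/17! = 1/6126120
Racah Σ t=0..2: t=0:+1/69120 t=1:−1/20736 t=2:+1/69120 = -1/51840
⇒ 3j(4 5 7; 0 0 0)² = 280/21879, sgn +1
Racah Σ t=1..2: t=1:−1/518400 t=2:+1/138240 = 11/2073600
⇒ 3j(4 5 7; -3 1 2)² = 77/4420, sgn -1
4πI² = N·(3j₀)²·(3jₘ)² = 16170/48841
I = -1·√(0.331074/4π) = -0.16231468

-0.162315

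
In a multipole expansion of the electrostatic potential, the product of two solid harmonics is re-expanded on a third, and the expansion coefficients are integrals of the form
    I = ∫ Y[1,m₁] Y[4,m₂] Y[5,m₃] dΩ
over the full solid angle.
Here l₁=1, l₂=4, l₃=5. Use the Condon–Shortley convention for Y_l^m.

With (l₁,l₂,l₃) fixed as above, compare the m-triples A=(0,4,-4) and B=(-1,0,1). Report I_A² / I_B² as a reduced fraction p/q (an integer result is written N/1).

3/5

Shared (l₁,l₂,l₃)=(1,4,5): N and (l;000)² cancel in I_A²/I_B².
A: Δ = 0!·2!·8!/11! = 1/495; Racah Σ t=0..0: t=0:+1/40320 = 1/40320; ⇒ 3j(1 4 5; 0 4 -4)² = 1/55, sgn -1
B: Δ = 0!·2!·8!/11! = 1/495; Racah Σ t=0..0: t=0:+1/1152 = 1/1152; ⇒ 3j(1 4 5; -1 0 1)² = 1/33, sgn +1
I_A²/I_B² = (1/55)/(1/33) = 3/5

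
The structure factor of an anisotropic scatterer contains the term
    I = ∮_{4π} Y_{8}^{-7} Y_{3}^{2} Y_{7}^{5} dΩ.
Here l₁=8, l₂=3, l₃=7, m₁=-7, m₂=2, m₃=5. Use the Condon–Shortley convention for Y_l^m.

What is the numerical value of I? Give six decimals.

m-sum 0 ✓  L=18 even ✓  5≤7≤11 ✓
Π(2lᵢ+1) = 17×7×15 = 1785
triangle coeff Δ(8,3,7) = 1/5290740
Σ_t [1,3]: t=1:−1/7257600 t=2:+1/2073600 t=3:−1/7257600 = 1/4838400
(3j)²=252/20995 [(8 3 7; 0 0 0)], sign=-1
Σ_t [3,4]: t=3:−1/5748019200 t=4:+1/958003200 = 1/1149603840
(3j)²=125/5814 [(8 3 7; -7 2 5)], sign=+1
⇒ 4πI² = 36750/79781
I = (-1)√(36750/79781/(4π)) = -0.19145821

-0.191458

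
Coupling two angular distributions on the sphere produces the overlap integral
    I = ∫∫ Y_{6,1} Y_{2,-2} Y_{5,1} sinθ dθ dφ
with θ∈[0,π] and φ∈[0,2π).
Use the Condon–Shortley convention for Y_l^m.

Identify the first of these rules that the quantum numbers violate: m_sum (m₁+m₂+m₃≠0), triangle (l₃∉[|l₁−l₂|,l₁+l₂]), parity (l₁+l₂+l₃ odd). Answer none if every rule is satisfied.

parity

m₁+m₂+m₃ = 1 − 2 + 1 = 0  ✓
triangle: |6−2|=4 ≤ l₃=5 ≤ 6+2=8  ✓
parity: l₁+l₂+l₃ = 13 is odd  ✗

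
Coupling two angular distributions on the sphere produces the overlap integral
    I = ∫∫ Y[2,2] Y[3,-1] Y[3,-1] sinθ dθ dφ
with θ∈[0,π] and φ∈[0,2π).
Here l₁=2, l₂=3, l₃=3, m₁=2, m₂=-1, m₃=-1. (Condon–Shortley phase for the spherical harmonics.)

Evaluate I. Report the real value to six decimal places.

0.206013

m-sum 0 ✓  L=8 even ✓  1≤3≤5 ✓
Π(2lᵢ+1) = 5×7×7 = 245
triangle coeff Δ(2,3,3) = 1/3780
Σ_t [0,2]: t=0:+1/24 t=1:−1/4 t=2:+1/24 = -1/6
(3j)²=4/105 [(2 3 3; 0 0 0)], sign=+1
Σ_t [0,0]: t=0:+1/16 = 1/16
(3j)²=2/35 [(2 3 3; 2 -1 -1)], sign=+1
⇒ 4πI² = 8/15
I = (+1)√(8/15/(4π)) = 0.20601291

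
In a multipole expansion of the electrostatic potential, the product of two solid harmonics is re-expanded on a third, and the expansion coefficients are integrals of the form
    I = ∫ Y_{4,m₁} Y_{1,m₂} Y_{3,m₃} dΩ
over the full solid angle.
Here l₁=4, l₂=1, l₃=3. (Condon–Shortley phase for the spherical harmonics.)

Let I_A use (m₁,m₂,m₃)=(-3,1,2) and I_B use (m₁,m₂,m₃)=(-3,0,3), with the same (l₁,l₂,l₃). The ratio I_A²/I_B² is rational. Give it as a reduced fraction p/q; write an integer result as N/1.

l's match ⇒ only the (l;m) 3-j factors differ between A and B.
A: triangle coeff Δ(4,1,3) = 1/252; Σ_t [2,2]: t=2:+1/240 = 1/240; (3j)²=1/12 [(4 1 3; -3 1 2)], sign=-1
B: triangle coeff Δ(4,1,3) = 1/252; Σ_t [1,1]: t=1:−1/720 = -1/720; (3j)²=1/36 [(4 1 3; -3 0 3)], sign=-1
I_A²/I_B² = (1/12)/(1/36) = 3/1

3/1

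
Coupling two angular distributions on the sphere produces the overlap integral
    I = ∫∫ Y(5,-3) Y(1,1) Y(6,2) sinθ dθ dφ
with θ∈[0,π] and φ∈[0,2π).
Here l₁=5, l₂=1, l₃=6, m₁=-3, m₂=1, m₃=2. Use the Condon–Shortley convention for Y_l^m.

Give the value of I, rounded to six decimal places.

0.100084

m-sum 0 ✓  L=12 even ✓  4≤6≤6 ✓
Π(2lᵢ+1) = 11×3×13 = 429
triangle coeff Δ(5,1,6) = 1/858
Σ_t [0,0]: t=0:+1/14400 = 1/14400
(3j)²=6/143 [(5 1 6; 0 0 0)], sign=+1
Σ_t [0,0]: t=0:+1/161280 = 1/161280
(3j)²=1/143 [(5 1 6; -3 1 2)], sign=+1
⇒ 4πI² = 18/143
I = (+1)√(18/143/(4π)) = 0.10008369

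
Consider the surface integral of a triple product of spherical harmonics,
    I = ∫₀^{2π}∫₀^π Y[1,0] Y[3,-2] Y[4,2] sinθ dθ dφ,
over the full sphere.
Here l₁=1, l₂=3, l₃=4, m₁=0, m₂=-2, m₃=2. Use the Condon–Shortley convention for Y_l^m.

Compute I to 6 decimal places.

0.213244

m-sum 0 ✓  L=8 even ✓  2≤4≤4 ✓
Π(2lᵢ+1) = 3×7×9 = 189
triangle coeff Δ(1,3,4) = 1/252
Σ_t [0,0]: t=0:+1/36 = 1/36
(3j)²=4/63 [(1 3 4; 0 0 0)], sign=+1
Σ_t [0,0]: t=0:+1/120 = 1/120
(3j)²=1/21 [(1 3 4; 0 -2 2)], sign=+1
⇒ 4πI² = 4/7
I = (+1)√(4/7/(4π)) = 0.21324362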